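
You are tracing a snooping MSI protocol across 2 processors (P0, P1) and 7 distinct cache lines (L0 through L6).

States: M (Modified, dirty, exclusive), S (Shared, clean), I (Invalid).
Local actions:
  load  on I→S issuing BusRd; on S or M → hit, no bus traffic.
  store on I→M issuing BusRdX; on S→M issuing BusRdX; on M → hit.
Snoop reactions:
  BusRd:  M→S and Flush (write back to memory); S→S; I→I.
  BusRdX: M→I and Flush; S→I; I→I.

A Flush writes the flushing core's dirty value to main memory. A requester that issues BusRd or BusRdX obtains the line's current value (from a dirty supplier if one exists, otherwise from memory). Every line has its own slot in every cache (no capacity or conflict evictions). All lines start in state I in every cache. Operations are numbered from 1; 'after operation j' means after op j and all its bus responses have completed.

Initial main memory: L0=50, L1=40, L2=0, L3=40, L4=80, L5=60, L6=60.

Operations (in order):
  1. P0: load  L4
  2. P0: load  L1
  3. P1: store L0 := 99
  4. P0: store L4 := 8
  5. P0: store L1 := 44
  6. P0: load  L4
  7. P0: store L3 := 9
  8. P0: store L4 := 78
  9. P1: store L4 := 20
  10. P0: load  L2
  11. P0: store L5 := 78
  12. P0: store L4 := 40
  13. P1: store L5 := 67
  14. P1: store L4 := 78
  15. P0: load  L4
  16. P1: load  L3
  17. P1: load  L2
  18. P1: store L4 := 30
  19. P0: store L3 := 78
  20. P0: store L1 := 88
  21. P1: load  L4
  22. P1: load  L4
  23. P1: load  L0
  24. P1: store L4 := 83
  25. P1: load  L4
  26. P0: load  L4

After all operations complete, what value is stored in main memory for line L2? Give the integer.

memory[L2] = 0

[1] P0: load  L4 | P0:S(80), P1:I | bus: BusRd
[2] P0: load  L1 | P0:S(40), P1:I | bus: BusRd
[3] P1: store L0 := 99 | P0:I, P1:M(99) | bus: BusRdX
[4] P0: store L4 := 8 | P0:M(8), P1:I | bus: BusRdX
[5] P0: store L1 := 44 | P0:M(44), P1:I | bus: BusRdX
[6] P0: load  L4 | P0:M(8), P1:I | bus: none
[7] P0: store L3 := 9 | P0:M(9), P1:I | bus: BusRdX
[8] P0: store L4 := 78 | P0:M(78), P1:I | bus: none
[9] P1: store L4 := 20 | P0:I, P1:M(20) | bus: BusRdX,Flush
[10] P0: load  L2 | P0:S(0), P1:I | bus: BusRd
[11] P0: store L5 := 78 | P0:M(78), P1:I | bus: BusRdX
[12] P0: store L4 := 40 | P0:M(40), P1:I | bus: BusRdX,Flush
[13] P1: store L5 := 67 | P0:I, P1:M(67) | bus: BusRdX,Flush
[14] P1: store L4 := 78 | P0:I, P1:M(78) | bus: BusRdX,Flush
[15] P0: load  L4 | P0:S(78), P1:S(78) | bus: BusRd,Flush
[16] P1: load  L3 | P0:S(9), P1:S(9) | bus: BusRd,Flush
[17] P1: load  L2 | P0:S(0), P1:S(0) | bus: BusRd
[18] P1: store L4 := 30 | P0:I, P1:M(30) | bus: BusRdX
[19] P0: store L3 := 78 | P0:M(78), P1:I | bus: BusRdX
[20] P0: store L1 := 88 | P0:M(88), P1:I | bus: none
[21] P1: load  L4 | P0:I, P1:M(30) | bus: none
[22] P1: load  L4 | P0:I, P1:M(30) | bus: none
[23] P1: load  L0 | P0:I, P1:M(99) | bus: none
[24] P1: store L4 := 83 | P0:I, P1:M(83) | bus: none
[25] P1: load  L4 | P0:I, P1:M(83) | bus: none
[26] P0: load  L4 | P0:S(83), P1:S(83) | bus: BusRd,Flush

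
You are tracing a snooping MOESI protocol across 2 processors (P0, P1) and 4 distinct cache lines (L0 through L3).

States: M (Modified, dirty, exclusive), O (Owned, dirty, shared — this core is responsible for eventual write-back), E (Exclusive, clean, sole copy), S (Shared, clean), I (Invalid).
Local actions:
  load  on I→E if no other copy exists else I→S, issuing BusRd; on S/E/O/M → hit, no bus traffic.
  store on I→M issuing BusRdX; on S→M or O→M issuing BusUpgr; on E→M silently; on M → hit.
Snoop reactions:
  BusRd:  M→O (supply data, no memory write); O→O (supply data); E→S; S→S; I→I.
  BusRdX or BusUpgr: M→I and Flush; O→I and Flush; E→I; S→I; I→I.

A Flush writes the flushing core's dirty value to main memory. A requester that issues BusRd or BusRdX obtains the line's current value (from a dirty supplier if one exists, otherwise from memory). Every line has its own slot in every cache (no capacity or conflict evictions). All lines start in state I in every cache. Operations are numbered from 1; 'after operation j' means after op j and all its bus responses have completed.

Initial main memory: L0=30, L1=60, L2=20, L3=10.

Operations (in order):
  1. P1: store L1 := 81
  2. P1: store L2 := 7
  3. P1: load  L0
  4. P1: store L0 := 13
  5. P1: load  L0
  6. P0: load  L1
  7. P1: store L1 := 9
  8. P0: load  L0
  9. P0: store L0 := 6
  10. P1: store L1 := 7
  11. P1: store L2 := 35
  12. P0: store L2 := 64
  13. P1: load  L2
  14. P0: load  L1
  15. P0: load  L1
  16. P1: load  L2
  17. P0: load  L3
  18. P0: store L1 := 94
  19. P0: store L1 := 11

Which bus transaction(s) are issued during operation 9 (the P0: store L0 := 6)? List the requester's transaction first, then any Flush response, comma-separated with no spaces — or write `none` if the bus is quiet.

[1] P1: store L1 := 81 | P0:I, P1:M(81) | bus: BusRdX
[2] P1: store L2 := 7 | P0:I, P1:M(7) | bus: BusRdX
[3] P1: load  L0 | P0:I, P1:E(30) | bus: BusRd
[4] P1: store L0 := 13 | P0:I, P1:M(13) | bus: none
[5] P1: load  L0 | P0:I, P1:M(13) | bus: none
[6] P0: load  L1 | P0:S(81), P1:O(81) | bus: BusRd
[7] P1: store L1 := 9 | P0:I, P1:M(9) | bus: BusUpgr
[8] P0: load  L0 | P0:S(13), P1:O(13) | bus: BusRd
[9] P0: store L0 := 6 | P0:M(6), P1:I | bus: BusUpgr,Flush
[10] P1: store L1 := 7 | P0:I, P1:M(7) | bus: none
[11] P1: store L2 := 35 | P0:I, P1:M(35) | bus: none
[12] P0: store L2 := 64 | P0:M(64), P1:I | bus: BusRdX,Flush
[13] P1: load  L2 | P0:O(64), P1:S(64) | bus: BusRd
[14] P0: load  L1 | P0:S(7), P1:O(7) | bus: BusRd
[15] P0: load  L1 | P0:S(7), P1:O(7) | bus: none
[16] P1: load  L2 | P0:O(64), P1:S(64) | bus: none
[17] P0: load  L3 | P0:E(10), P1:I | bus: BusRd
[18] P0: store L1 := 94 | P0:M(94), P1:I | bus: BusUpgr,Flush
[19] P0: store L1 := 11 | P0:M(11), P1:I | bus: none

bus = BusUpgr,Flush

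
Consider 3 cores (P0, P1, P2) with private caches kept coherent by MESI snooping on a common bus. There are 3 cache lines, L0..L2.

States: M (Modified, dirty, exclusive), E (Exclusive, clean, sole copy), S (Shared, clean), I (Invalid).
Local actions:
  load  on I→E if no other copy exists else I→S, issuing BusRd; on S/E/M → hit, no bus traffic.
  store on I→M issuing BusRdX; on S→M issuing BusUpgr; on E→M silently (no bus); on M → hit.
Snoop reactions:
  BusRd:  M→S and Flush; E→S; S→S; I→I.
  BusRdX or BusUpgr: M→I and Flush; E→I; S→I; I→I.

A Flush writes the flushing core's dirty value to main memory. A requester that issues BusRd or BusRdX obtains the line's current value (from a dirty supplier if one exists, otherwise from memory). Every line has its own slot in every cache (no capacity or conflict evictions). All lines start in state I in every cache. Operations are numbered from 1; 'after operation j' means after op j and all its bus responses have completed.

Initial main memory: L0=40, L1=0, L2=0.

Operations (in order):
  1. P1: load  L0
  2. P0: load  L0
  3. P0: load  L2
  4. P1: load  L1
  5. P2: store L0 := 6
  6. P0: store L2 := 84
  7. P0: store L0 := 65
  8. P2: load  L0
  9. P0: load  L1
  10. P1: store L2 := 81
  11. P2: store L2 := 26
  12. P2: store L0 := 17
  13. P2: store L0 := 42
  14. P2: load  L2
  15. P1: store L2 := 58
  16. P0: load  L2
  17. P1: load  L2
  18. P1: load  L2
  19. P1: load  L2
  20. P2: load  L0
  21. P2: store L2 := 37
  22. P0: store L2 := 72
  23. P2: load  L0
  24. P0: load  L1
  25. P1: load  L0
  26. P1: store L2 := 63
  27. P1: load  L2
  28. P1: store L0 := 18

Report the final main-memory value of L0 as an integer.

[1] P1: load  L0 | P0:I, P1:E(40), P2:I | bus: BusRd
[2] P0: load  L0 | P0:S(40), P1:S(40), P2:I | bus: BusRd
[3] P0: load  L2 | P0:E(0), P1:I, P2:I | bus: BusRd
[4] P1: load  L1 | P0:I, P1:E(0), P2:I | bus: BusRd
[5] P2: store L0 := 6 | P0:I, P1:I, P2:M(6) | bus: BusRdX
[6] P0: store L2 := 84 | P0:M(84), P1:I, P2:I | bus: none
[7] P0: store L0 := 65 | P0:M(65), P1:I, P2:I | bus: BusRdX,Flush
[8] P2: load  L0 | P0:S(65), P1:I, P2:S(65) | bus: BusRd,Flush
[9] P0: load  L1 | P0:S(0), P1:S(0), P2:I | bus: BusRd
[10] P1: store L2 := 81 | P0:I, P1:M(81), P2:I | bus: BusRdX,Flush
[11] P2: store L2 := 26 | P0:I, P1:I, P2:M(26) | bus: BusRdX,Flush
[12] P2: store L0 := 17 | P0:I, P1:I, P2:M(17) | bus: BusUpgr
[13] P2: store L0 := 42 | P0:I, P1:I, P2:M(42) | bus: none
[14] P2: load  L2 | P0:I, P1:I, P2:M(26) | bus: none
[15] P1: store L2 := 58 | P0:I, P1:M(58), P2:I | bus: BusRdX,Flush
[16] P0: load  L2 | P0:S(58), P1:S(58), P2:I | bus: BusRd,Flush
[17] P1: load  L2 | P0:S(58), P1:S(58), P2:I | bus: none
[18] P1: load  L2 | P0:S(58), P1:S(58), P2:I | bus: none
[19] P1: load  L2 | P0:S(58), P1:S(58), P2:I | bus: none
[20] P2: load  L0 | P0:I, P1:I, P2:M(42) | bus: none
[21] P2: store L2 := 37 | P0:I, P1:I, P2:M(37) | bus: BusRdX
[22] P0: store L2 := 72 | P0:M(72), P1:I, P2:I | bus: BusRdX,Flush
[23] P2: load  L0 | P0:I, P1:I, P2:M(42) | bus: none
[24] P0: load  L1 | P0:S(0), P1:S(0), P2:I | bus: none
[25] P1: load  L0 | P0:I, P1:S(42), P2:S(42) | bus: BusRd,Flush
[26] P1: store L2 := 63 | P0:I, P1:M(63), P2:I | bus: BusRdX,Flush
[27] P1: load  L2 | P0:I, P1:M(63), P2:I | bus: none
[28] P1: store L0 := 18 | P0:I, P1:M(18), P2:I | bus: BusUpgr

memory[L0] = 42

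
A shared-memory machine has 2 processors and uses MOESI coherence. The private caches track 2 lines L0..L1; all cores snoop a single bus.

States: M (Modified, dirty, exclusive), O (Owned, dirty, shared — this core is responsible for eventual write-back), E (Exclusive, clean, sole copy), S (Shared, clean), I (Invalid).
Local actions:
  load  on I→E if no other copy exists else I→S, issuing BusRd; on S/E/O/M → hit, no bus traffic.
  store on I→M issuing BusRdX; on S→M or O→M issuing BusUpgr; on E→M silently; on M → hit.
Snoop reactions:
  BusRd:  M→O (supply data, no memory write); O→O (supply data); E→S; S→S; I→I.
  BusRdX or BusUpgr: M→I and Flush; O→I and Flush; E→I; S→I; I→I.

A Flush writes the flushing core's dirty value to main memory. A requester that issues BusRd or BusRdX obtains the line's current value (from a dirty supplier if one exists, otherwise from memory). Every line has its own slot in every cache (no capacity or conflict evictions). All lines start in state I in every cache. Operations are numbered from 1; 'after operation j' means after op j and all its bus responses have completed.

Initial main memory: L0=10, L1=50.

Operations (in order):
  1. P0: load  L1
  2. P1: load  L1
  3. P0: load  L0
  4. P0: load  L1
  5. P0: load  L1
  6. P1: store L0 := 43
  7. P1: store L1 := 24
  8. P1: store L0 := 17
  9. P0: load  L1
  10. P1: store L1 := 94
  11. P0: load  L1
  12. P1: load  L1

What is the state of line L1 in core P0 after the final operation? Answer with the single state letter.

state = S

  op1 P0: load  L1 → E/I on L1; bus BusRd; mem=50
  op2 P1: load  L1 → S/S on L1; bus BusRd; mem=50
  op3 P0: load  L0 → E/I on L0; bus BusRd; mem=10
  op4 P0: load  L1 → S/S on L1; bus (none); mem=50
  op5 P0: load  L1 → S/S on L1; bus (none); mem=50
  op6 P1: store L0 := 43 → I/M on L0; bus BusRdX; mem=10
  op7 P1: store L1 := 24 → I/M on L1; bus BusUpgr; mem=50
  op8 P1: store L0 := 17 → I/M on L0; bus (none); mem=10
  op9 P0: load  L1 → S/O on L1; bus BusRd; mem=50
  op10 P1: store L1 := 94 → I/M on L1; bus BusUpgr; mem=50
  op11 P0: load  L1 → S/O on L1; bus BusRd; mem=50
  op12 P1: load  L1 → S/O on L1; bus (none); mem=50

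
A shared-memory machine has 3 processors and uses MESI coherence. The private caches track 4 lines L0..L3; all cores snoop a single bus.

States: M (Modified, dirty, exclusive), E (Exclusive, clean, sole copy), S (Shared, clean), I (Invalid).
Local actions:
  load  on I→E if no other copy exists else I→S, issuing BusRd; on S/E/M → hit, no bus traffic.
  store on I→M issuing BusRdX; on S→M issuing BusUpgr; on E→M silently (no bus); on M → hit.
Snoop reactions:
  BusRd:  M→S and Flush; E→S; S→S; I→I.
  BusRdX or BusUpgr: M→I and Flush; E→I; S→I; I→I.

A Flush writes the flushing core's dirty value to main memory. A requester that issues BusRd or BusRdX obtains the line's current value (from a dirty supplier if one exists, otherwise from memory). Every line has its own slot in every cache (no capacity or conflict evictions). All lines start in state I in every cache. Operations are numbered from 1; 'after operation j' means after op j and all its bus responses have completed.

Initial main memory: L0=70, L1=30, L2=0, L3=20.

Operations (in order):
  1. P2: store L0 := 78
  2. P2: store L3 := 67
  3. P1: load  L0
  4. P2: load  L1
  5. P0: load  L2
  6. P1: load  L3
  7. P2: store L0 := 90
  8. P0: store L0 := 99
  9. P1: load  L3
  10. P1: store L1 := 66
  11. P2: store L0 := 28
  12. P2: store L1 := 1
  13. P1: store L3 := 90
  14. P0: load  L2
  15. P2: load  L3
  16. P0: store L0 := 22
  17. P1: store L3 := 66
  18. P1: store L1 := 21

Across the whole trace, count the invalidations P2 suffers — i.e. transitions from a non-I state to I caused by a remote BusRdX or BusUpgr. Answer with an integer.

  op1 P2: store L0 := 78 → I/I/M on L0; bus BusRdX; mem=70
  op2 P2: store L3 := 67 → I/I/M on L3; bus BusRdX; mem=20
  op3 P1: load  L0 → I/S/S on L0; bus BusRd Flush; mem=78
  op4 P2: load  L1 → I/I/E on L1; bus BusRd; mem=30
  op5 P0: load  L2 → E/I/I on L2; bus BusRd; mem=0
  op6 P1: load  L3 → I/S/S on L3; bus BusRd Flush; mem=67
  op7 P2: store L0 := 90 → I/I/M on L0; bus BusUpgr; mem=78
  op8 P0: store L0 := 99 → M/I/I on L0; bus BusRdX Flush; mem=90
  op9 P1: load  L3 → I/S/S on L3; bus (none); mem=67
  op10 P1: store L1 := 66 → I/M/I on L1; bus BusRdX; mem=30
  op11 P2: store L0 := 28 → I/I/M on L0; bus BusRdX Flush; mem=99
  op12 P2: store L1 := 1 → I/I/M on L1; bus BusRdX Flush; mem=66
  op13 P1: store L3 := 90 → I/M/I on L3; bus BusUpgr; mem=67
  op14 P0: load  L2 → E/I/I on L2; bus (none); mem=0
  op15 P2: load  L3 → I/S/S on L3; bus BusRd Flush; mem=90
  op16 P0: store L0 := 22 → M/I/I on L0; bus BusRdX Flush; mem=28
  op17 P1: store L3 := 66 → I/M/I on L3; bus BusUpgr; mem=90
  op18 P1: store L1 := 21 → I/M/I on L1; bus BusRdX Flush; mem=1

invalidations = 6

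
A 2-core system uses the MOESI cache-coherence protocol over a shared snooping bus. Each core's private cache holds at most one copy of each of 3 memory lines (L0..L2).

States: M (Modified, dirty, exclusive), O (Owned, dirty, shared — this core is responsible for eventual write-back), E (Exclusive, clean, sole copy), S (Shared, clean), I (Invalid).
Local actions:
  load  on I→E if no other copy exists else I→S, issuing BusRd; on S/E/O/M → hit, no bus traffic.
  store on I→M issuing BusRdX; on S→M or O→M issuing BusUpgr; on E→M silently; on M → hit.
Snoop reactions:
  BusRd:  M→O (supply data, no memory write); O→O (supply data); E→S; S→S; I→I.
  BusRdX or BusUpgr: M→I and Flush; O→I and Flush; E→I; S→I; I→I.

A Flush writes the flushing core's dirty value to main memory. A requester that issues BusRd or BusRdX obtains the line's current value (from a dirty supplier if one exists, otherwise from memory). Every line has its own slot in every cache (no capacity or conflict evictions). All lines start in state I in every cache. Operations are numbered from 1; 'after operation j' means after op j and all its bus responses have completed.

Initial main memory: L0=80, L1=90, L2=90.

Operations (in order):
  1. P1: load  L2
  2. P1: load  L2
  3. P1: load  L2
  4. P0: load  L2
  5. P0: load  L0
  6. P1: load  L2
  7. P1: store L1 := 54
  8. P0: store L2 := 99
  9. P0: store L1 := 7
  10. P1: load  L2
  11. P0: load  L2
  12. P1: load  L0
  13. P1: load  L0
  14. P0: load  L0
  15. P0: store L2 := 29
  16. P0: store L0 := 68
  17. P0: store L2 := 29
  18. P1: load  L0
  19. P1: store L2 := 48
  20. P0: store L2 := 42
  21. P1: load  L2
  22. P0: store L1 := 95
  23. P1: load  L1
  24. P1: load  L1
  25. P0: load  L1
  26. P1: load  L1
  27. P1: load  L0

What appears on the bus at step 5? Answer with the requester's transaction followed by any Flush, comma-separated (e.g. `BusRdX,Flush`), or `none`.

step 1: P1: load  L2  ⟶  IE  (L2)  txn=BusRd  M[L2]=90
step 2: P1: load  L2  ⟶  IE  (L2)  txn=∅  M[L2]=90
step 3: P1: load  L2  ⟶  IE  (L2)  txn=∅  M[L2]=90
step 4: P0: load  L2  ⟶  SS  (L2)  txn=BusRd  M[L2]=90
step 5: P0: load  L0  ⟶  EI  (L0)  txn=BusRd  M[L0]=80
step 6: P1: load  L2  ⟶  SS  (L2)  txn=∅  M[L2]=90
step 7: P1: store L1 := 54  ⟶  IM  (L1)  txn=BusRdX  M[L1]=90
step 8: P0: store L2 := 99  ⟶  MI  (L2)  txn=BusUpgr  M[L2]=90
step 9: P0: store L1 := 7  ⟶  MI  (L1)  txn=BusRdX+Flush  M[L1]=54
step 10: P1: load  L2  ⟶  OS  (L2)  txn=BusRd  M[L2]=90
step 11: P0: load  L2  ⟶  OS  (L2)  txn=∅  M[L2]=90
step 12: P1: load  L0  ⟶  SS  (L0)  txn=BusRd  M[L0]=80
step 13: P1: load  L0  ⟶  SS  (L0)  txn=∅  M[L0]=80
step 14: P0: load  L0  ⟶  SS  (L0)  txn=∅  M[L0]=80
step 15: P0: store L2 := 29  ⟶  MI  (L2)  txn=BusUpgr  M[L2]=90
step 16: P0: store L0 := 68  ⟶  MI  (L0)  txn=BusUpgr  M[L0]=80
step 17: P0: store L2 := 29  ⟶  MI  (L2)  txn=∅  M[L2]=90
step 18: P1: load  L0  ⟶  OS  (L0)  txn=BusRd  M[L0]=80
step 19: P1: store L2 := 48  ⟶  IM  (L2)  txn=BusRdX+Flush  M[L2]=29
step 20: P0: store L2 := 42  ⟶  MI  (L2)  txn=BusRdX+Flush  M[L2]=48
step 21: P1: load  L2  ⟶  OS  (L2)  txn=BusRd  M[L2]=48
step 22: P0: store L1 := 95  ⟶  MI  (L1)  txn=∅  M[L1]=54
step 23: P1: load  L1  ⟶  OS  (L1)  txn=BusRd  M[L1]=54
step 24: P1: load  L1  ⟶  OS  (L1)  txn=∅  M[L1]=54
step 25: P0: load  L1  ⟶  OS  (L1)  txn=∅  M[L1]=54
step 26: P1: load  L1  ⟶  OS  (L1)  txn=∅  M[L1]=54
step 27: P1: load  L0  ⟶  OS  (L0)  txn=∅  M[L0]=80

bus = BusRd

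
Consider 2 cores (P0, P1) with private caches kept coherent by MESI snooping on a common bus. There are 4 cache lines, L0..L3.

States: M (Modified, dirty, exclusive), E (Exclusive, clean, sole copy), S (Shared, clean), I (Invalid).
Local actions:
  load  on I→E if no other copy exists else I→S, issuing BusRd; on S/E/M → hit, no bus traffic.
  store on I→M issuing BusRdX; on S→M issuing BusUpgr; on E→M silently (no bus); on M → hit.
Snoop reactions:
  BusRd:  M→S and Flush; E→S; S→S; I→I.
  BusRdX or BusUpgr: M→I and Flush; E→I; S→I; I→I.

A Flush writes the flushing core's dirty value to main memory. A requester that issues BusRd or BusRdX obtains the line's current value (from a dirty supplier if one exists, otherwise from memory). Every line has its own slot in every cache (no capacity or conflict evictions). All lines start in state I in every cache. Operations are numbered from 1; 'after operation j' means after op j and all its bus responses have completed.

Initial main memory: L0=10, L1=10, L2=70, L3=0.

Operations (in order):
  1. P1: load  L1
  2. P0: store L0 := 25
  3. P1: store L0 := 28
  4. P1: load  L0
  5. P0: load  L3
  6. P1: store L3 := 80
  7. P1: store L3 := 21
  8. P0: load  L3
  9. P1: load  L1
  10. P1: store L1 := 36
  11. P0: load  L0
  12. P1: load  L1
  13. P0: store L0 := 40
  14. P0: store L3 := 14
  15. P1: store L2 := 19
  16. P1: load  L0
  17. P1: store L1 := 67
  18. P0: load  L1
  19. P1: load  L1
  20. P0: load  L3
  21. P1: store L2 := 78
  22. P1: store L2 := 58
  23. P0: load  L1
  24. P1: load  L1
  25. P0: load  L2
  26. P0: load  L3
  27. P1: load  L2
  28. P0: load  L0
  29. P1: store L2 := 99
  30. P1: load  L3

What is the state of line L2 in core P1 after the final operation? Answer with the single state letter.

state = M

  op1 P1: load  L1 → I/E on L1; bus BusRd; mem=10
  op2 P0: store L0 := 25 → M/I on L0; bus BusRdX; mem=10
  op3 P1: store L0 := 28 → I/M on L0; bus BusRdX Flush; mem=25
  op4 P1: load  L0 → I/M on L0; bus (none); mem=25
  op5 P0: load  L3 → E/I on L3; bus BusRd; mem=0
  op6 P1: store L3 := 80 → I/M on L3; bus BusRdX; mem=0
  op7 P1: store L3 := 21 → I/M on L3; bus (none); mem=0
  op8 P0: load  L3 → S/S on L3; bus BusRd Flush; mem=21
  op9 P1: load  L1 → I/E on L1; bus (none); mem=10
  op10 P1: store L1 := 36 → I/M on L1; bus (none); mem=10
  op11 P0: load  L0 → S/S on L0; bus BusRd Flush; mem=28
  op12 P1: load  L1 → I/M on L1; bus (none); mem=10
  op13 P0: store L0 := 40 → M/I on L0; bus BusUpgr; mem=28
  op14 P0: store L3 := 14 → M/I on L3; bus BusUpgr; mem=21
  op15 P1: store L2 := 19 → I/M on L2; bus BusRdX; mem=70
  op16 P1: load  L0 → S/S on L0; bus BusRd Flush; mem=40
  op17 P1: store L1 := 67 → I/M on L1; bus (none); mem=10
  op18 P0: load  L1 → S/S on L1; bus BusRd Flush; mem=67
  op19 P1: load  L1 → S/S on L1; bus (none); mem=67
  op20 P0: load  L3 → M/I on L3; bus (none); mem=21
  op21 P1: store L2 := 78 → I/M on L2; bus (none); mem=70
  op22 P1: store L2 := 58 → I/M on L2; bus (none); mem=70
  op23 P0: load  L1 → S/S on L1; bus (none); mem=67
  op24 P1: load  L1 → S/S on L1; bus (none); mem=67
  op25 P0: load  L2 → S/S on L2; bus BusRd Flush; mem=58
  op26 P0: load  L3 → M/I on L3; bus (none); mem=21
  op27 P1: load  L2 → S/S on L2; bus (none); mem=58
  op28 P0: load  L0 → S/S on L0; bus (none); mem=40
  op29 P1: store L2 := 99 → I/M on L2; bus BusUpgr; mem=58
  op30 P1: load  L3 → S/S on L3; bus BusRd Flush; mem=14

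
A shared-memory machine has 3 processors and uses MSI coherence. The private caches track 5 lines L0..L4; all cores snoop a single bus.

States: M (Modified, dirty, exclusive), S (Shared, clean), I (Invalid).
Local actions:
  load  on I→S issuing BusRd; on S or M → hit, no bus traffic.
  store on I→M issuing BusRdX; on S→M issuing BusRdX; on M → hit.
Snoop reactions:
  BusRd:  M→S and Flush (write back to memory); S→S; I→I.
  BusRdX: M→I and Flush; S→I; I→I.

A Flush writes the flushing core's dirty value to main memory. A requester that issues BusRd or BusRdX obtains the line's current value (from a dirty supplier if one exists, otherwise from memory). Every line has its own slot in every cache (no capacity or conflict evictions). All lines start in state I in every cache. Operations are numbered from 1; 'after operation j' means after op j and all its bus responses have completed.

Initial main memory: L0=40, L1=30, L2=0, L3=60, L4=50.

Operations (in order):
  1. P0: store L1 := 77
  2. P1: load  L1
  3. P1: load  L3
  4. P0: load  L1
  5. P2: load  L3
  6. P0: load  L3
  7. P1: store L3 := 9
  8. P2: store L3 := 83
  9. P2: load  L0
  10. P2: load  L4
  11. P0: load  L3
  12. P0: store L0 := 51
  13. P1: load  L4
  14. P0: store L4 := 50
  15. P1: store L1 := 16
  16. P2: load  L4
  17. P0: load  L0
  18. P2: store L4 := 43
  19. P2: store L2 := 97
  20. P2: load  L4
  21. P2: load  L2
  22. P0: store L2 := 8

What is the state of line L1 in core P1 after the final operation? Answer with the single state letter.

state = M

[1] P0: store L1 := 77 | P0:M(77), P1:I, P2:I | bus: BusRdX
[2] P1: load  L1 | P0:S(77), P1:S(77), P2:I | bus: BusRd,Flush
[3] P1: load  L3 | P0:I, P1:S(60), P2:I | bus: BusRd
[4] P0: load  L1 | P0:S(77), P1:S(77), P2:I | bus: none
[5] P2: load  L3 | P0:I, P1:S(60), P2:S(60) | bus: BusRd
[6] P0: load  L3 | P0:S(60), P1:S(60), P2:S(60) | bus: BusRd
[7] P1: store L3 := 9 | P0:I, P1:M(9), P2:I | bus: BusRdX
[8] P2: store L3 := 83 | P0:I, P1:I, P2:M(83) | bus: BusRdX,Flush
[9] P2: load  L0 | P0:I, P1:I, P2:S(40) | bus: BusRd
[10] P2: load  L4 | P0:I, P1:I, P2:S(50) | bus: BusRd
[11] P0: load  L3 | P0:S(83), P1:I, P2:S(83) | bus: BusRd,Flush
[12] P0: store L0 := 51 | P0:M(51), P1:I, P2:I | bus: BusRdX
[13] P1: load  L4 | P0:I, P1:S(50), P2:S(50) | bus: BusRd
[14] P0: store L4 := 50 | P0:M(50), P1:I, P2:I | bus: BusRdX
[15] P1: store L1 := 16 | P0:I, P1:M(16), P2:I | bus: BusRdX
[16] P2: load  L4 | P0:S(50), P1:I, P2:S(50) | bus: BusRd,Flush
[17] P0: load  L0 | P0:M(51), P1:I, P2:I | bus: none
[18] P2: store L4 := 43 | P0:I, P1:I, P2:M(43) | bus: BusRdX
[19] P2: store L2 := 97 | P0:I, P1:I, P2:M(97) | bus: BusRdX
[20] P2: load  L4 | P0:I, P1:I, P2:M(43) | bus: none
[21] P2: load  L2 | P0:I, P1:I, P2:M(97) | bus: none
[22] P0: store L2 := 8 | P0:M(8), P1:I, P2:I | bus: BusRdX,Flush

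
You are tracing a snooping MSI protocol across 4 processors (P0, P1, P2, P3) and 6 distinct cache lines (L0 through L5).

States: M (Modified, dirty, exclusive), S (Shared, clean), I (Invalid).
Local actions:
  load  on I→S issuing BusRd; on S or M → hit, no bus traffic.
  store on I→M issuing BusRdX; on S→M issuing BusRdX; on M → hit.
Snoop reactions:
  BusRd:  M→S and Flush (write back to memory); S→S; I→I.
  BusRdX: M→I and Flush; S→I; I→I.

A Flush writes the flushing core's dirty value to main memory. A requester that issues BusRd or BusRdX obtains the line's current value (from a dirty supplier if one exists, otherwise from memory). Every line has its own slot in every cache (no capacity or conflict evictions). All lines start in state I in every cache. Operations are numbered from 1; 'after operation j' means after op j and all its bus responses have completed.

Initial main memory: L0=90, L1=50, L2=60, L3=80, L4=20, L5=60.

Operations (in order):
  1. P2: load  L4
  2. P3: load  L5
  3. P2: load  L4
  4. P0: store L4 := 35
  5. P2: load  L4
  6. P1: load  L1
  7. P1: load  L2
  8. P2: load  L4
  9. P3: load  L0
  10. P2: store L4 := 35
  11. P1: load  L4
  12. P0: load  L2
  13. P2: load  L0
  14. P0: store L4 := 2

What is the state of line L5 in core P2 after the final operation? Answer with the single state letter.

state = I

[1] P2: load  L4 | P0:I, P1:I, P2:S(20), P3:I | bus: BusRd
[2] P3: load  L5 | P0:I, P1:I, P2:I, P3:S(60) | bus: BusRd
[3] P2: load  L4 | P0:I, P1:I, P2:S(20), P3:I | bus: none
[4] P0: store L4 := 35 | P0:M(35), P1:I, P2:I, P3:I | bus: BusRdX
[5] P2: load  L4 | P0:S(35), P1:I, P2:S(35), P3:I | bus: BusRd,Flush
[6] P1: load  L1 | P0:I, P1:S(50), P2:I, P3:I | bus: BusRd
[7] P1: load  L2 | P0:I, P1:S(60), P2:I, P3:I | bus: BusRd
[8] P2: load  L4 | P0:S(35), P1:I, P2:S(35), P3:I | bus: none
[9] P3: load  L0 | P0:I, P1:I, P2:I, P3:S(90) | bus: BusRd
[10] P2: store L4 := 35 | P0:I, P1:I, P2:M(35), P3:I | bus: BusRdX
[11] P1: load  L4 | P0:I, P1:S(35), P2:S(35), P3:I | bus: BusRd,Flush
[12] P0: load  L2 | P0:S(60), P1:S(60), P2:I, P3:I | bus: BusRd
[13] P2: load  L0 | P0:I, P1:I, P2:S(90), P3:S(90) | bus: BusRd
[14] P0: store L4 := 2 | P0:M(2), P1:I, P2:I, P3:I | bus: BusRdX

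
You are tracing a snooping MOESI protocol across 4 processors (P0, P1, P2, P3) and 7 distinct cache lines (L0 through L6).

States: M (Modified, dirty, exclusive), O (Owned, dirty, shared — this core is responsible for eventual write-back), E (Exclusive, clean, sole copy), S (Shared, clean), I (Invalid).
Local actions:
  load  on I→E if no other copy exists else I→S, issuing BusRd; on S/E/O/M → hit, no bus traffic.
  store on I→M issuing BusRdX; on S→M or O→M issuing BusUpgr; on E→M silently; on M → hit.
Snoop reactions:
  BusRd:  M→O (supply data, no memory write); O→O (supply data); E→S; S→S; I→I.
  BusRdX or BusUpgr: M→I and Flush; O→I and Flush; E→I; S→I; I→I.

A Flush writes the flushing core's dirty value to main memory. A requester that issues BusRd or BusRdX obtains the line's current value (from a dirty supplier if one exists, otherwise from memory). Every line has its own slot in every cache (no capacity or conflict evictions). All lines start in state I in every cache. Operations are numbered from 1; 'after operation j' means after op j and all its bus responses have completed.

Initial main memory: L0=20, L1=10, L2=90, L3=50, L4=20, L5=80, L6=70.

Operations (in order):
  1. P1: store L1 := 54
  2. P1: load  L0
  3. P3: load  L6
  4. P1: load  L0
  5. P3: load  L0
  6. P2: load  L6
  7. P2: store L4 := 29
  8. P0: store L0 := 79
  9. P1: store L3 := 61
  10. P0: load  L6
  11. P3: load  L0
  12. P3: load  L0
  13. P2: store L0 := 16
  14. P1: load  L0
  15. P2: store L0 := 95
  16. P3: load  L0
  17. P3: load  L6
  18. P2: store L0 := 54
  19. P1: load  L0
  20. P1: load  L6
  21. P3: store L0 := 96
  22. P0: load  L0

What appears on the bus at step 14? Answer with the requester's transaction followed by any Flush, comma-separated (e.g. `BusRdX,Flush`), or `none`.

bus = BusRd

step 1: P1: store L1 := 54  ⟶  IMII  (L1)  txn=BusRdX  M[L1]=10
step 2: P1: load  L0  ⟶  IEII  (L0)  txn=BusRd  M[L0]=20
step 3: P3: load  L6  ⟶  IIIE  (L6)  txn=BusRd  M[L6]=70
step 4: P1: load  L0  ⟶  IEII  (L0)  txn=∅  M[L0]=20
step 5: P3: load  L0  ⟶  ISIS  (L0)  txn=BusRd  M[L0]=20
step 6: P2: load  L6  ⟶  IISS  (L6)  txn=BusRd  M[L6]=70
step 7: P2: store L4 := 29  ⟶  IIMI  (L4)  txn=BusRdX  M[L4]=20
step 8: P0: store L0 := 79  ⟶  MIII  (L0)  txn=BusRdX  M[L0]=20
step 9: P1: store L3 := 61  ⟶  IMII  (L3)  txn=BusRdX  M[L3]=50
step 10: P0: load  L6  ⟶  SISS  (L6)  txn=BusRd  M[L6]=70
step 11: P3: load  L0  ⟶  OIIS  (L0)  txn=BusRd  M[L0]=20
step 12: P3: load  L0  ⟶  OIIS  (L0)  txn=∅  M[L0]=20
step 13: P2: store L0 := 16  ⟶  IIMI  (L0)  txn=BusRdX+Flush  M[L0]=79
step 14: P1: load  L0  ⟶  ISOI  (L0)  txn=BusRd  M[L0]=79
step 15: P2: store L0 := 95  ⟶  IIMI  (L0)  txn=BusUpgr  M[L0]=79
step 16: P3: load  L0  ⟶  IIOS  (L0)  txn=BusRd  M[L0]=79
step 17: P3: load  L6  ⟶  SISS  (L6)  txn=∅  M[L6]=70
step 18: P2: store L0 := 54  ⟶  IIMI  (L0)  txn=BusUpgr  M[L0]=79
step 19: P1: load  L0  ⟶  ISOI  (L0)  txn=BusRd  M[L0]=79
step 20: P1: load  L6  ⟶  SSSS  (L6)  txn=BusRd  M[L6]=70
step 21: P3: store L0 := 96  ⟶  IIIM  (L0)  txn=BusRdX+Flush  M[L0]=54
step 22: P0: load  L0  ⟶  SIIO  (L0)  txn=BusRd  M[L0]=54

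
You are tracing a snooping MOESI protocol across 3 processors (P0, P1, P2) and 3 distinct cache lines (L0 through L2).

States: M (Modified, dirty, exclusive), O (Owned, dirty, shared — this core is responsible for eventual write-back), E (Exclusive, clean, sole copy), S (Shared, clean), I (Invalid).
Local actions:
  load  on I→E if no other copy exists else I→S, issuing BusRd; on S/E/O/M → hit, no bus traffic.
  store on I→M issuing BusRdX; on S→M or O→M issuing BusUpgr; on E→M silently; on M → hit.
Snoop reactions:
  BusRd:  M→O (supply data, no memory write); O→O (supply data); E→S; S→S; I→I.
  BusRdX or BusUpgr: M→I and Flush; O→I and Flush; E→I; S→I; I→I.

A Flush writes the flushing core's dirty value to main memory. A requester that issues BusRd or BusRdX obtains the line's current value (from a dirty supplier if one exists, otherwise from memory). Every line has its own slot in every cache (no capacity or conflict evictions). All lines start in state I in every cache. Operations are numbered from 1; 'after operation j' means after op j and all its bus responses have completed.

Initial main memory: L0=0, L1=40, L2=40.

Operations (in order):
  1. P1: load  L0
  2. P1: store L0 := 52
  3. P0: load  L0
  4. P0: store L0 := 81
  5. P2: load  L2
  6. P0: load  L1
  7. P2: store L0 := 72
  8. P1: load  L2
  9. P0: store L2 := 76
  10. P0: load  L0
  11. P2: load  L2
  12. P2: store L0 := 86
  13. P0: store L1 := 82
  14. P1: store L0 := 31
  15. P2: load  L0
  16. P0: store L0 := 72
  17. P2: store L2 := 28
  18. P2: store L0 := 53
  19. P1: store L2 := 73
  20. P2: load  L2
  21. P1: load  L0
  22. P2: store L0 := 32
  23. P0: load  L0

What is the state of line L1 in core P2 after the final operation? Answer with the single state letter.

state = I

[1] P1: load  L0 | P0:I, P1:E(0), P2:I | bus: BusRd
[2] P1: store L0 := 52 | P0:I, P1:M(52), P2:I | bus: none
[3] P0: load  L0 | P0:S(52), P1:O(52), P2:I | bus: BusRd
[4] P0: store L0 := 81 | P0:M(81), P1:I, P2:I | bus: BusUpgr,Flush
[5] P2: load  L2 | P0:I, P1:I, P2:E(40) | bus: BusRd
[6] P0: load  L1 | P0:E(40), P1:I, P2:I | bus: BusRd
[7] P2: store L0 := 72 | P0:I, P1:I, P2:M(72) | bus: BusRdX,Flush
[8] P1: load  L2 | P0:I, P1:S(40), P2:S(40) | bus: BusRd
[9] P0: store L2 := 76 | P0:M(76), P1:I, P2:I | bus: BusRdX
[10] P0: load  L0 | P0:S(72), P1:I, P2:O(72) | bus: BusRd
[11] P2: load  L2 | P0:O(76), P1:I, P2:S(76) | bus: BusRd
[12] P2: store L0 := 86 | P0:I, P1:I, P2:M(86) | bus: BusUpgr
[13] P0: store L1 := 82 | P0:M(82), P1:I, P2:I | bus: none
[14] P1: store L0 := 31 | P0:I, P1:M(31), P2:I | bus: BusRdX,Flush
[15] P2: load  L0 | P0:I, P1:O(31), P2:S(31) | bus: BusRd
[16] P0: store L0 := 72 | P0:M(72), P1:I, P2:I | bus: BusRdX,Flush
[17] P2: store L2 := 28 | P0:I, P1:I, P2:M(28) | bus: BusUpgr,Flush
[18] P2: store L0 := 53 | P0:I, P1:I, P2:M(53) | bus: BusRdX,Flush
[19] P1: store L2 := 73 | P0:I, P1:M(73), P2:I | bus: BusRdX,Flush
[20] P2: load  L2 | P0:I, P1:O(73), P2:S(73) | bus: BusRd
[21] P1: load  L0 | P0:I, P1:S(53), P2:O(53) | bus: BusRd
[22] P2: store L0 := 32 | P0:I, P1:I, P2:M(32) | bus: BusUpgr
[23] P0: load  L0 | P0:S(32), P1:I, P2:O(32) | bus: BusRd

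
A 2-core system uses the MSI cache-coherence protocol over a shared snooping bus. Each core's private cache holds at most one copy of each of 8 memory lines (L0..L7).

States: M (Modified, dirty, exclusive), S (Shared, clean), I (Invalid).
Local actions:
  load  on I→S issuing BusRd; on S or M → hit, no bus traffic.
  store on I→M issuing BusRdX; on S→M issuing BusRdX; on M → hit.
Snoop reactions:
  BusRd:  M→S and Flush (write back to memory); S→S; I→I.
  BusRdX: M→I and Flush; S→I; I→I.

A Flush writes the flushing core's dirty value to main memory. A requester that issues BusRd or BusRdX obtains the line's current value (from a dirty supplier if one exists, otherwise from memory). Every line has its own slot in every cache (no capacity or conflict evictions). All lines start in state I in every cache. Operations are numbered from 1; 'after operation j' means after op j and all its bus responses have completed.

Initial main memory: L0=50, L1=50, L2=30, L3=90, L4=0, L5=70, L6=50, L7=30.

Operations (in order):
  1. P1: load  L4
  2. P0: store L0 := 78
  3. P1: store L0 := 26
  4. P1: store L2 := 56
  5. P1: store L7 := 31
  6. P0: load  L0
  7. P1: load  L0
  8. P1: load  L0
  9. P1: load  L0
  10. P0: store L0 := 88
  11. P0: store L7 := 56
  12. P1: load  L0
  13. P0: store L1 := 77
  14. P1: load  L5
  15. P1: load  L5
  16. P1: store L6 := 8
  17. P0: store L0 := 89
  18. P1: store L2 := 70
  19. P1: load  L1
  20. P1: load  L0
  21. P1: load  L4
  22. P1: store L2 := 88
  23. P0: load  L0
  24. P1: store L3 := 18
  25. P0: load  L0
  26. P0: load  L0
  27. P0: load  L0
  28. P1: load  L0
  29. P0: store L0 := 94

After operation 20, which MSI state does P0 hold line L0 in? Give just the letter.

1. P1: load  L4  bus=[BusRd]  L4: P0=I P1=S  mem[L4]=0
2. P0: store L0 := 78  bus=[BusRdX]  L0: P0=M P1=I  mem[L0]=50
3. P1: store L0 := 26  bus=[BusRdX,Flush]  L0: P0=I P1=M  mem[L0]=78
4. P1: store L2 := 56  bus=[BusRdX]  L2: P0=I P1=M  mem[L2]=30
5. P1: store L7 := 31  bus=[BusRdX]  L7: P0=I P1=M  mem[L7]=30
6. P0: load  L0  bus=[BusRd,Flush]  L0: P0=S P1=S  mem[L0]=26
7. P1: load  L0  bus=[-]  L0: P0=S P1=S  mem[L0]=26
8. P1: load  L0  bus=[-]  L0: P0=S P1=S  mem[L0]=26
9. P1: load  L0  bus=[-]  L0: P0=S P1=S  mem[L0]=26
10. P0: store L0 := 88  bus=[BusRdX]  L0: P0=M P1=I  mem[L0]=26
11. P0: store L7 := 56  bus=[BusRdX,Flush]  L7: P0=M P1=I  mem[L7]=31
12. P1: load  L0  bus=[BusRd,Flush]  L0: P0=S P1=S  mem[L0]=88
13. P0: store L1 := 77  bus=[BusRdX]  L1: P0=M P1=I  mem[L1]=50
14. P1: load  L5  bus=[BusRd]  L5: P0=I P1=S  mem[L5]=70
15. P1: load  L5  bus=[-]  L5: P0=I P1=S  mem[L5]=70
16. P1: store L6 := 8  bus=[BusRdX]  L6: P0=I P1=M  mem[L6]=50
17. P0: store L0 := 89  bus=[BusRdX]  L0: P0=M P1=I  mem[L0]=88
18. P1: store L2 := 70  bus=[-]  L2: P0=I P1=M  mem[L2]=30
19. P1: load  L1  bus=[BusRd,Flush]  L1: P0=S P1=S  mem[L1]=77
20. P1: load  L0  bus=[BusRd,Flush]  L0: P0=S P1=S  mem[L0]=89
21. P1: load  L4  bus=[-]  L4: P0=I P1=S  mem[L4]=0
22. P1: store L2 := 88  bus=[-]  L2: P0=I P1=M  mem[L2]=30
23. P0: load  L0  bus=[-]  L0: P0=S P1=S  mem[L0]=89
24. P1: store L3 := 18  bus=[BusRdX]  L3: P0=I P1=M  mem[L3]=90
25. P0: load  L0  bus=[-]  L0: P0=S P1=S  mem[L0]=89
26. P0: load  L0  bus=[-]  L0: P0=S P1=S  mem[L0]=89
27. P0: load  L0  bus=[-]  L0: P0=S P1=S  mem[L0]=89
28. P1: load  L0  bus=[-]  L0: P0=S P1=S  mem[L0]=89
29. P0: store L0 := 94  bus=[BusRdX]  L0: P0=M P1=I  mem[L0]=89

state = S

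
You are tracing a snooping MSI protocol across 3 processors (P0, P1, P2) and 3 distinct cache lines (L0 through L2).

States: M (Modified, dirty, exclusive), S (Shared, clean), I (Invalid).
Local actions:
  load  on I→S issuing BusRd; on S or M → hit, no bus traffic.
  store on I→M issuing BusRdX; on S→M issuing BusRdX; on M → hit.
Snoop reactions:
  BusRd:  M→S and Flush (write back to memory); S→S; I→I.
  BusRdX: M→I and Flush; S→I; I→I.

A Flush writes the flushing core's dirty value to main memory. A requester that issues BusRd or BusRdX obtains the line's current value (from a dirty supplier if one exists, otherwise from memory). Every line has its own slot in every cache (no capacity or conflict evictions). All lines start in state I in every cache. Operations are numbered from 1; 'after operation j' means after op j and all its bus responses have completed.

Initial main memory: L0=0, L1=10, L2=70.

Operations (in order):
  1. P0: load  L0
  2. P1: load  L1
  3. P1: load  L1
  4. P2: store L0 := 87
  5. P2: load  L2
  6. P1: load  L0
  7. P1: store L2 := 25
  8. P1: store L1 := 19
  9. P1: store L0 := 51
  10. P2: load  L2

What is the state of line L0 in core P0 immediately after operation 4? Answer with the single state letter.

state = I

1. P0: load  L0  bus=[BusRd]  L0: P0=S P1=I P2=I  mem[L0]=0
2. P1: load  L1  bus=[BusRd]  L1: P0=I P1=S P2=I  mem[L1]=10
3. P1: load  L1  bus=[-]  L1: P0=I P1=S P2=I  mem[L1]=10
4. P2: store L0 := 87  bus=[BusRdX]  L0: P0=I P1=I P2=M  mem[L0]=0
5. P2: load  L2  bus=[BusRd]  L2: P0=I P1=I P2=S  mem[L2]=70
6. P1: load  L0  bus=[BusRd,Flush]  L0: P0=I P1=S P2=S  mem[L0]=87
7. P1: store L2 := 25  bus=[BusRdX]  L2: P0=I P1=M P2=I  mem[L2]=70
8. P1: store L1 := 19  bus=[BusRdX]  L1: P0=I P1=M P2=I  mem[L1]=10
9. P1: store L0 := 51  bus=[BusRdX]  L0: P0=I P1=M P2=I  mem[L0]=87
10. P2: load  L2  bus=[BusRd,Flush]  L2: P0=I P1=S P2=S  mem[L2]=25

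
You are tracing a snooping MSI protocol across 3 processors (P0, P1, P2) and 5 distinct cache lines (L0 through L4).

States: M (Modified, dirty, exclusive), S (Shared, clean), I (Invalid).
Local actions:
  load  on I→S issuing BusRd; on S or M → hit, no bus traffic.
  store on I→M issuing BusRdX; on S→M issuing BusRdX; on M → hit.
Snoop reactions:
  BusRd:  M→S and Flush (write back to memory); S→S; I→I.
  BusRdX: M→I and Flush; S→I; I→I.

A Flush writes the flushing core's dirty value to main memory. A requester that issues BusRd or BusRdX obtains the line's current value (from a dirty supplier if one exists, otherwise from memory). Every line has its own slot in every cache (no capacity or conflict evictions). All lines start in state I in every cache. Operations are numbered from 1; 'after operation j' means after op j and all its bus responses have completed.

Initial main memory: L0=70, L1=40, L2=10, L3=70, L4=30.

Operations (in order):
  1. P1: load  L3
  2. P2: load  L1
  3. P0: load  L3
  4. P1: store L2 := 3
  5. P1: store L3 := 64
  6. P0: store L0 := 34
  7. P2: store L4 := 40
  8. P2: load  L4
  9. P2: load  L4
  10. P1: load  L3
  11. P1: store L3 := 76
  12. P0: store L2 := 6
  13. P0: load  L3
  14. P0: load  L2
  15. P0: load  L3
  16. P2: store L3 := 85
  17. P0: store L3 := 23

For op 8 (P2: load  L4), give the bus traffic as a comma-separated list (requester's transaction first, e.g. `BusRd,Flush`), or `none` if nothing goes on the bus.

bus = none

[1] P1: load  L3 | P0:I, P1:S(70), P2:I | bus: BusRd
[2] P2: load  L1 | P0:I, P1:I, P2:S(40) | bus: BusRd
[3] P0: load  L3 | P0:S(70), P1:S(70), P2:I | bus: BusRd
[4] P1: store L2 := 3 | P0:I, P1:M(3), P2:I | bus: BusRdX
[5] P1: store L3 := 64 | P0:I, P1:M(64), P2:I | bus: BusRdX
[6] P0: store L0 := 34 | P0:M(34), P1:I, P2:I | bus: BusRdX
[7] P2: store L4 := 40 | P0:I, P1:I, P2:M(40) | bus: BusRdX
[8] P2: load  L4 | P0:I, P1:I, P2:M(40) | bus: none
[9] P2: load  L4 | P0:I, P1:I, P2:M(40) | bus: none
[10] P1: load  L3 | P0:I, P1:M(64), P2:I | bus: none
[11] P1: store L3 := 76 | P0:I, P1:M(76), P2:I | bus: none
[12] P0: store L2 := 6 | P0:M(6), P1:I, P2:I | bus: BusRdX,Flush
[13] P0: load  L3 | P0:S(76), P1:S(76), P2:I | bus: BusRd,Flush
[14] P0: load  L2 | P0:M(6), P1:I, P2:I | bus: none
[15] P0: load  L3 | P0:S(76), P1:S(76), P2:I | bus: none
[16] P2: store L3 := 85 | P0:I, P1:I, P2:M(85) | bus: BusRdX
[17] P0: store L3 := 23 | P0:M(23), P1:I, P2:I | bus: BusRdX,Flush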